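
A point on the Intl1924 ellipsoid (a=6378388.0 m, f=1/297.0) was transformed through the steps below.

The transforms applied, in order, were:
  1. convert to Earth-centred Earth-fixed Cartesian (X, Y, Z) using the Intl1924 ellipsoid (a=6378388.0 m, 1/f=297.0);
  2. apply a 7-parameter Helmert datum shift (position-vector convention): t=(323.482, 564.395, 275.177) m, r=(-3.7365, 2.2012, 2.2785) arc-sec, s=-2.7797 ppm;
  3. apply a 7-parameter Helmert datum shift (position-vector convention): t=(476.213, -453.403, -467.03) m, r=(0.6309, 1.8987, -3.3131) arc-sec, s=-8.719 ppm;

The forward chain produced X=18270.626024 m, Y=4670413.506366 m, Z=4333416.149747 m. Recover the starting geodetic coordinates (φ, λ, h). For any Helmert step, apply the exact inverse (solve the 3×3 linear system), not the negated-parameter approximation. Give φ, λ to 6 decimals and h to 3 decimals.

start: X=18270.6260, Y=4670413.5064, Z=4333416.1497 m
→ Helmert⁻¹: X=17679.6479, Y=4670921.1751, Z=4333906.8430
→ Helmert⁻¹: X=17361.5560, Y=4670291.0647, Z=4333728.5002
→ geod (Bowring, a=6378388.000): φ=43.05179400°, λ=89.78700700°, h=2848.5620 m

φ=43.051794°, λ=89.787007°, h=2848.562 m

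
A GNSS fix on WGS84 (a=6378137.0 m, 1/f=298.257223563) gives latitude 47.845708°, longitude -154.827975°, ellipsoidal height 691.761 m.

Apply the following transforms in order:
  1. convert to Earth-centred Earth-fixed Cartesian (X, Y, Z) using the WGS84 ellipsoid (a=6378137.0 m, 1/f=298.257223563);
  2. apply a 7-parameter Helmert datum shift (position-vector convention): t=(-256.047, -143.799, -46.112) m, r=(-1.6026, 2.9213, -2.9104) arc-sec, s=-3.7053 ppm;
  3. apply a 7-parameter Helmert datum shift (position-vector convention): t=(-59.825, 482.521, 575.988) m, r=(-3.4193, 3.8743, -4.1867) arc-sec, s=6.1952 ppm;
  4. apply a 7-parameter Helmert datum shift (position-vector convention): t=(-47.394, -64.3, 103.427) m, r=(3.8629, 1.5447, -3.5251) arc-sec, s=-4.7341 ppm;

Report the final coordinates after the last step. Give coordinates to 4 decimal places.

X=-3881876.2634 m, Y=-1823731.6152 m, Z=4706682.6672 m

start: φ=47.845708°, λ=-154.827975°, h=691.761 m
→ ECEF (a=6378137.000, f=1/298.257223563): X=-3881618.0611, Y=-1824236.4611, Z=4705892.7077
→ Helmert 7p (PV): X=-3881818.8168, Y=-1824282.1683, Z=4705898.3071
→ Helmert 7p (PV): X=-3881851.3273, Y=-1823654.1454, Z=4706606.6040
→ Helmert 7p (PV): X=-3881876.2634, Y=-1823731.6152, Z=4706682.6672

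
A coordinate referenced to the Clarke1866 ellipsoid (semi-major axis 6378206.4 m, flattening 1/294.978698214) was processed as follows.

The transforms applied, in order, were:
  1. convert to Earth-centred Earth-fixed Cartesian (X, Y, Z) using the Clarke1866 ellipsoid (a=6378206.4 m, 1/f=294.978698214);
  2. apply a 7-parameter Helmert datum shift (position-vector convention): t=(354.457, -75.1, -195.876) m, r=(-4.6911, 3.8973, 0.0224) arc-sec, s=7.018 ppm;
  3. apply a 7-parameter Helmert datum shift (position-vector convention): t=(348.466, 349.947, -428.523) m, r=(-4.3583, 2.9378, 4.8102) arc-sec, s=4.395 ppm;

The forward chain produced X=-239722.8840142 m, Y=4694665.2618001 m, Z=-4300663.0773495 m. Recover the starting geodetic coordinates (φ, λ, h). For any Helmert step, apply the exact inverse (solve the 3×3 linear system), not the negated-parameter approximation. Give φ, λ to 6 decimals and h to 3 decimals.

φ=-42.643526°, λ=92.928679°, h=2268.514 m

start: X=-239722.8840, Y=4694665.2618, Z=-4300663.0773 m
→ Helmert⁻¹: X=-239899.5733, Y=4694391.1379, Z=-4300119.8810
→ Helmert⁻¹: X=-240170.5914, Y=4694531.1090, Z=-4299791.5981
→ geod (Bowring, a=6378206.400): φ=-42.64352600°, λ=92.92867900°, h=2268.5140 m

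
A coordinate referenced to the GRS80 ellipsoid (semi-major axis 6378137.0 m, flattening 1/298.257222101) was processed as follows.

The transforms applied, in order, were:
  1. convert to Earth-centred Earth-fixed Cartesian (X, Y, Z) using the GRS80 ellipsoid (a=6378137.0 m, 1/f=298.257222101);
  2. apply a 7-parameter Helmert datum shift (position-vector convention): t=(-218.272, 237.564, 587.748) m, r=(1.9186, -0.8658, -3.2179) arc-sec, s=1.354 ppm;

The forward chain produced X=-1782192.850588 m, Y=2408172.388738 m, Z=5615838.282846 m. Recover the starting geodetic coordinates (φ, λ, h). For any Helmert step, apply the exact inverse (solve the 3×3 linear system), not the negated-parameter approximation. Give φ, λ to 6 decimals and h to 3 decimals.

φ=62.080376°, λ=126.502959°, h=2844.022 m

start: X=-1782192.8506, Y=2408172.3887, Z=5615838.2828 m
→ Helmert⁻¹: X=-1781986.1619, Y=2407955.9948, Z=5615228.0138
→ geod (Bowring, a=6378137.000): φ=62.08037600°, λ=126.50295900°, h=2844.0220 m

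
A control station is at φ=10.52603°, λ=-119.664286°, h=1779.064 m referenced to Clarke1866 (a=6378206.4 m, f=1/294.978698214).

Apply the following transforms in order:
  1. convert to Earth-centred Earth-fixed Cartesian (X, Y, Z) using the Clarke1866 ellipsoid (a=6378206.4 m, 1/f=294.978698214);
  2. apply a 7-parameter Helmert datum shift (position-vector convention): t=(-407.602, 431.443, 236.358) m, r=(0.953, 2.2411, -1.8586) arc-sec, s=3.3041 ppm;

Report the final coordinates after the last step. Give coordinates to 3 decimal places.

start: φ=10.526030°, λ=-119.664286°, h=1779.064 m
→ ECEF (a=6378206.400, f=1/294.978698214): X=-3104779.2485, Y=-5451149.8308, Z=1157753.8293
→ Helmert 7p (PV): X=-3105233.6489, Y=-5450713.7716, Z=1158002.5607

X=-3105233.649 m, Y=-5450713.772 m, Z=1158002.561 m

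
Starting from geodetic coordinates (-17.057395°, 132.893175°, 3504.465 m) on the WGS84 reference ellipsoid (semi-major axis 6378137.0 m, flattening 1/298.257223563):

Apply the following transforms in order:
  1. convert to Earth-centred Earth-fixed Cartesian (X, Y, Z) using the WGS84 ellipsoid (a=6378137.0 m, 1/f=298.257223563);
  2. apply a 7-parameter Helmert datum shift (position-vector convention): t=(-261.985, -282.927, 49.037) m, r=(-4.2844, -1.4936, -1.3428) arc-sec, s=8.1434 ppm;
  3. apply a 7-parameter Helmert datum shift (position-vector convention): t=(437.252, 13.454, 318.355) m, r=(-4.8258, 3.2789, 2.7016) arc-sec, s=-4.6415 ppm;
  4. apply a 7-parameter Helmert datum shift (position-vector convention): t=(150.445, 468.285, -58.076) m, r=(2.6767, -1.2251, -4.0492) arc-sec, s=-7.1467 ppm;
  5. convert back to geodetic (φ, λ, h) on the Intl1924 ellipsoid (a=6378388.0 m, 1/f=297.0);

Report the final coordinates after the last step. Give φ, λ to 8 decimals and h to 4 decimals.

φ=-17.05659774°, λ=132.88932231°, h=3074.8897 m

start: φ=-17.057395°, λ=132.893175°, h=3504.465 m
→ ECEF (a=6378137.000, f=1/298.257223563): X=-4153688.2943, Y=4470968.8594, Z=-1859934.7731
→ Helmert 7p (PV): X=-4153941.5296, Y=4470710.7486, Z=-1860023.8290
→ Helmert 7p (PV): X=-4153573.1208, Y=4470605.5277, Z=-1859735.4045
→ Helmert 7p (PV): X=-4153294.1835, Y=4471147.5348, Z=-1859746.8446
→ geod (Bowring, a=6378388.000): φ=-17.05659774°, λ=132.88932231°, h=3074.8897 m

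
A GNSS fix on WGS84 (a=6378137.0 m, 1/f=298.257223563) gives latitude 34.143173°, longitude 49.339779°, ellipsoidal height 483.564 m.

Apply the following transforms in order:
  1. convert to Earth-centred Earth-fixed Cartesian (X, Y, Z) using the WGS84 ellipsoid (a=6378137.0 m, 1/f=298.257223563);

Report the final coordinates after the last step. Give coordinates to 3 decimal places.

X=3443402.000 m, Y=4008950.718 m, Z=3559873.035 m

start: φ=34.143173°, λ=49.339779°, h=483.564 m
→ ECEF (a=6378137.000, f=1/298.257223563): X=3443401.9999, Y=4008950.7182, Z=3559873.0353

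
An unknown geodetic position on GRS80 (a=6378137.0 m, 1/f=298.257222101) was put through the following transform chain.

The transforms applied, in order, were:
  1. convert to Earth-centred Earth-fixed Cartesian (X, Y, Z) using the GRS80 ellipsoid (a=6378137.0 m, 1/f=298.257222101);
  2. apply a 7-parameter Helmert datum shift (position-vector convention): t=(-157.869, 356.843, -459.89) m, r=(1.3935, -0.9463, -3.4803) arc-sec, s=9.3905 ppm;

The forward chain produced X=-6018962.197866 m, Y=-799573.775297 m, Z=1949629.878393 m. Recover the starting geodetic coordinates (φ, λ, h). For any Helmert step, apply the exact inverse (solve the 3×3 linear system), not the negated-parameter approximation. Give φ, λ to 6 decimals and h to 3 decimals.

φ=17.918386°, λ=-172.428603°, h=1017.052 m

start: X=-6018962.1979, Y=-799573.7753, Z=1949629.8784 m
→ Helmert⁻¹: X=-6018725.3646, Y=-800011.4857, Z=1950104.4737
→ geod (Bowring, a=6378137.000): φ=17.91838600°, λ=-172.42860300°, h=1017.0520 m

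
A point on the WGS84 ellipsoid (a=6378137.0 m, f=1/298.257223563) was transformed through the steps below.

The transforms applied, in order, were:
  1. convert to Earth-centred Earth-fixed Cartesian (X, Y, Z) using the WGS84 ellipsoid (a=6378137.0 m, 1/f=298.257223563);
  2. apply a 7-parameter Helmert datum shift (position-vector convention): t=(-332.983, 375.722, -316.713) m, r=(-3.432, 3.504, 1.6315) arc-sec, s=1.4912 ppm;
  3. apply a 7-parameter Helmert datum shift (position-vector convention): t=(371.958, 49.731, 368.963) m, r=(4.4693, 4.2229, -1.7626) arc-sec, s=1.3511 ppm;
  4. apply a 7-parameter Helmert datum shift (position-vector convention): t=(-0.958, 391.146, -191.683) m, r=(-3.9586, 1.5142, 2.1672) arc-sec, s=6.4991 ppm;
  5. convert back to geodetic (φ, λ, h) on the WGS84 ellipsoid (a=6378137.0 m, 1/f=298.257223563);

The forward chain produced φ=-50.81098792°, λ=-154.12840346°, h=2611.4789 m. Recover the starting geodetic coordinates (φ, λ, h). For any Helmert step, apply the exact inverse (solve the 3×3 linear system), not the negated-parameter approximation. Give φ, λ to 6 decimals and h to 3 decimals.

φ=-50.810138°, λ=-154.118309°, h=2691.719 m

start: φ=-50.810988°, λ=-154.128403°, h=2611.479 m
→ ECEF (a=6378137.000, f=1/298.257223563): X=-3635087.7372, Y=-1762877.3791, Z=-4922309.0855
→ Helmert⁻¹: X=-3635045.5457, Y=-1763124.4075, Z=-4922145.9360
→ Helmert⁻¹: X=-3635296.7437, Y=-1763309.4817, Z=-4922544.4674
→ Helmert⁻¹: X=-3634888.6700, Y=-1763571.9213, Z=-4922311.5071
→ geod (Bowring, a=6378137.000): φ=-50.81013800°, λ=-154.11830900°, h=2691.7190 m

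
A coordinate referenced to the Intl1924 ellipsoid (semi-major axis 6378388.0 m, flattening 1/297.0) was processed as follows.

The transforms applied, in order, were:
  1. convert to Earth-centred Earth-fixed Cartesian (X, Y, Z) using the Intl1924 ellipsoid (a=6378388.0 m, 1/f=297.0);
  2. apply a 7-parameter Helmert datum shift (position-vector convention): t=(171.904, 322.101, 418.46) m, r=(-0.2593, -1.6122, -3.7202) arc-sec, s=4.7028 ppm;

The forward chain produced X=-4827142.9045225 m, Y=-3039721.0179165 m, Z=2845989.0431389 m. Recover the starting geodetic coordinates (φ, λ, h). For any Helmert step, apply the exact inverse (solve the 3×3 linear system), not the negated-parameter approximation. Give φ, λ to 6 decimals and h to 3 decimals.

start: X=-4827142.9045, Y=-3039721.0179, Z=2845989.0431 m
→ Helmert⁻¹: X=-4827215.0334, Y=-3040119.4634, Z=2845591.1096
→ geod (Bowring, a=6378388.000): φ=26.66512200°, λ=-147.79779100°, h=994.1020 m

φ=26.665122°, λ=-147.797791°, h=994.102 m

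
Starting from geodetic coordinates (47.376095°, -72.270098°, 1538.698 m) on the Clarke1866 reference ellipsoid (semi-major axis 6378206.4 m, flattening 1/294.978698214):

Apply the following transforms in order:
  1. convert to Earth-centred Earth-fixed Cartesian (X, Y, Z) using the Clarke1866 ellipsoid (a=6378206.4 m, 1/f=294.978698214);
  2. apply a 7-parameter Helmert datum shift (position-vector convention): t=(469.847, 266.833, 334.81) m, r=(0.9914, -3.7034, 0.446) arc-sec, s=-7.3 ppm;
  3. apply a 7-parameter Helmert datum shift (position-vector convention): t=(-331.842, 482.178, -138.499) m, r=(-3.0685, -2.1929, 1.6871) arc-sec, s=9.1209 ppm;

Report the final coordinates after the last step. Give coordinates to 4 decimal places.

start: φ=47.376095°, λ=-72.270098°, h=1538.698 m
→ ECEF (a=6378206.400, f=1/294.978698214): X=1318064.9536, Y=-4122613.7537, Z=4671108.0810
→ Helmert 7p (PV): X=1318450.2256, Y=-4122336.4269, Z=4671412.6420
→ Helmert 7p (PV): X=1318114.4627, Y=-4121811.5693, Z=4671392.0943

X=1318114.4627 m, Y=-4121811.5693 m, Z=4671392.0943 m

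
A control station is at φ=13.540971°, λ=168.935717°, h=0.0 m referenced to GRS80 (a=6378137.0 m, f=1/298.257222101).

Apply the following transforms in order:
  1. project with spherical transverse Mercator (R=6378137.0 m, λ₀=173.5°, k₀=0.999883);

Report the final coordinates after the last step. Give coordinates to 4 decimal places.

E=-494377.9574 m, N=1511815.2783 m

start: φ=13.540971°, λ=168.935717°, h=0.000 m
→ tm (R=6378137.0, λ₀=173.5°): E=-494377.9574, N=1511815.2783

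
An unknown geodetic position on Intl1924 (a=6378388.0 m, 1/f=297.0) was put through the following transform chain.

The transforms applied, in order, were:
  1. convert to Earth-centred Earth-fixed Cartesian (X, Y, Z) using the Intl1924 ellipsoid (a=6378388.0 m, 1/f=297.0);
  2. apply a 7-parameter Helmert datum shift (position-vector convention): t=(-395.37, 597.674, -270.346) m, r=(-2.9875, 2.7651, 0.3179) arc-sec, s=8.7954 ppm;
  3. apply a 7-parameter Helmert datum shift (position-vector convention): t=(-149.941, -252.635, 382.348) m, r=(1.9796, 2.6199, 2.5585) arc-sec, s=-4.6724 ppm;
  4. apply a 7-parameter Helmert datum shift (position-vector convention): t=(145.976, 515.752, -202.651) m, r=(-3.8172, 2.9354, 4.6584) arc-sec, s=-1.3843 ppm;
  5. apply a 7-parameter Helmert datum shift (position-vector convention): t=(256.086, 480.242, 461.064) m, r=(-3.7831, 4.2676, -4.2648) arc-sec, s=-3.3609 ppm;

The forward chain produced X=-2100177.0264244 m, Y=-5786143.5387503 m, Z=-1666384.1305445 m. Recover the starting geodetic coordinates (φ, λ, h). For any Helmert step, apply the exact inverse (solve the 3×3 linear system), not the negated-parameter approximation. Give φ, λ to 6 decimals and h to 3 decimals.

φ=-15.249304°, λ=-109.943936°, h=1427.613 m

start: X=-2100177.0264, Y=-5786143.5388, Z=-1666384.1305 m
→ Helmert⁻¹: X=-2100286.0349, Y=-5786656.0809, Z=-1667000.3844
→ Helmert⁻¹: X=-2100541.8951, Y=-5787101.5554, Z=-1666937.0319
→ Helmert⁻¹: X=-2100452.3707, Y=-5786865.9067, Z=-1667298.3108
→ Helmert⁻¹: X=-2100025.1008, Y=-5787385.2952, Z=-1667125.2782
→ geod (Bowring, a=6378388.000): φ=-15.24930400°, λ=-109.94393600°, h=1427.6130 m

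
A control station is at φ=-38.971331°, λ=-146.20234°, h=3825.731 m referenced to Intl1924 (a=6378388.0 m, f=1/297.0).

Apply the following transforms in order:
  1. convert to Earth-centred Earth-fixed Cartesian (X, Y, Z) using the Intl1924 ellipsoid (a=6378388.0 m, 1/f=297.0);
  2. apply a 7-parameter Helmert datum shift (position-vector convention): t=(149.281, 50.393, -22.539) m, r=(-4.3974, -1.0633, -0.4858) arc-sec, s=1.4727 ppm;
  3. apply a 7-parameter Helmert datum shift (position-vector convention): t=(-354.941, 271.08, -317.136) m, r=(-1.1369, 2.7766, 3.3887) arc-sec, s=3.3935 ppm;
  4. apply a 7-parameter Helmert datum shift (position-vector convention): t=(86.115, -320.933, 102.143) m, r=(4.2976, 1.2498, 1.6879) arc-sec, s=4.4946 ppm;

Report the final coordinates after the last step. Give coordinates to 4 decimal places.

X=-4129035.9098 m, Y=-2763942.4683 m, Z=-3992514.0017 m

start: φ=-38.971331°, λ=-146.202340°, h=3825.731 m
→ ECEF (a=6378388.000, f=1/297.0): X=-4128881.8744, Y=-2763801.3109, Z=-3992314.9842
→ Helmert 7p (PV): X=-4128724.6029, Y=-2763830.3767, Z=-3992305.7651
→ Helmert 7p (PV): X=-4129101.8898, Y=-2763658.5114, Z=-3992565.6368
→ Helmert 7p (PV): X=-4129035.9098, Y=-2763942.4683, Z=-3992514.0017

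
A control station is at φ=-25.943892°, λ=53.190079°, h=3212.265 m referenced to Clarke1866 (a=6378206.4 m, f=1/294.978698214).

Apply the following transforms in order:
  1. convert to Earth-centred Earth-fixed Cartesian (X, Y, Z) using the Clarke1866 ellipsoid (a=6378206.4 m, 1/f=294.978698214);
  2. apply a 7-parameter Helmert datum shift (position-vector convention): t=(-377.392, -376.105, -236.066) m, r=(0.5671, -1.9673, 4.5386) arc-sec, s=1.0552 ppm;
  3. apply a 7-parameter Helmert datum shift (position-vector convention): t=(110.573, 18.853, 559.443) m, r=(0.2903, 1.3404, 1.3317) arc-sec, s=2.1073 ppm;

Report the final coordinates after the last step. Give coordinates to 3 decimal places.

start: φ=-25.943892°, λ=53.190079°, h=3212.265 m
→ ECEF (a=6378206.400, f=1/294.978698214): X=3440411.4802, Y=4597233.1486, Z=-2774721.5021
→ Helmert 7p (PV): X=3439963.0266, Y=4596945.2254, Z=-2774915.0427
→ Helmert 7p (PV): X=3440033.1368, Y=4596999.8804, Z=-2774377.3319

X=3440033.137 m, Y=4596999.880 m, Z=-2774377.332 m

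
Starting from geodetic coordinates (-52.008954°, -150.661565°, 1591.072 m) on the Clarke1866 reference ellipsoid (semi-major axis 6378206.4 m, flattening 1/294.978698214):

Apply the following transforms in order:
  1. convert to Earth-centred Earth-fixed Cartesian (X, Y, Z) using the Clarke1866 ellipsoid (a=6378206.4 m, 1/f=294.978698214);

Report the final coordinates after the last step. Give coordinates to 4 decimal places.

start: φ=-52.008954°, λ=-150.661565°, h=1591.072 m
→ ECEF (a=6378206.400, f=1/294.978698214): X=-3430551.6285, Y=-1928162.9103, Z=-5004466.7796

X=-3430551.6285 m, Y=-1928162.9103 m, Z=-5004466.7796 m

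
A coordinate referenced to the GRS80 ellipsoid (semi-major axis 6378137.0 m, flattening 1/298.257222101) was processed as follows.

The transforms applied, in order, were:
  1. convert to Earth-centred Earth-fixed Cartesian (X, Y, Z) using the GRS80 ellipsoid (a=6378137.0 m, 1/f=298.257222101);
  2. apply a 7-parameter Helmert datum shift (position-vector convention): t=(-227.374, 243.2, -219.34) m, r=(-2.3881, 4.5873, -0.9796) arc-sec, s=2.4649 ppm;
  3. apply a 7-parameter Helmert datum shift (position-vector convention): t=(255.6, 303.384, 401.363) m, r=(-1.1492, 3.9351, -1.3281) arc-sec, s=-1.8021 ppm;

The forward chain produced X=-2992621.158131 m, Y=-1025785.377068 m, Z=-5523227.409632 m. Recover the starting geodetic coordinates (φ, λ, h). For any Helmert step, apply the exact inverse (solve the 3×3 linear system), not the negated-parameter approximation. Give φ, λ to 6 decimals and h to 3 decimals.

start: X=-2992621.1581, Y=-1025785.3771, Z=-5523227.4096 m
→ Helmert⁻¹: X=-2992770.1642, Y=-1026079.1049, Z=-5523701.5393
→ Helmert⁻¹: X=-2992407.6970, Y=-1026270.0360, Z=-5523547.0172
→ geod (Bowring, a=6378137.000): φ=-60.36454900°, λ=-161.07018700°, h=3306.2310 m

φ=-60.364549°, λ=-161.070187°, h=3306.231 m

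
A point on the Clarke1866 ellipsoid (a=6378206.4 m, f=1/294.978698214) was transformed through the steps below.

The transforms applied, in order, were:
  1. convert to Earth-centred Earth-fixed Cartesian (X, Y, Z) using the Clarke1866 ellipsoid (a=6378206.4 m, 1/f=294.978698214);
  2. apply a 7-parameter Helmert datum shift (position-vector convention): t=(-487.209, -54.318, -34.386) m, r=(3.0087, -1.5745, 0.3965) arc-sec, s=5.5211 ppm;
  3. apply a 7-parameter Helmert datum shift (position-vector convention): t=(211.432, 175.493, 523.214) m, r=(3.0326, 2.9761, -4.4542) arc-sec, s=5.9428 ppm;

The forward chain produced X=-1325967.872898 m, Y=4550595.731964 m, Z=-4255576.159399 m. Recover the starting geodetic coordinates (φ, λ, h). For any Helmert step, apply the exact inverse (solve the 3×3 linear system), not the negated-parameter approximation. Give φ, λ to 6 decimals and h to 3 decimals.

start: X=-1325967.8729, Y=4550595.7320, Z=-4255576.1594 m
→ Helmert⁻¹: X=-1326208.2754, Y=4550301.9820, Z=-4256160.1163
→ Helmert⁻¹: X=-1325737.4890, Y=4550271.6427, Z=-4256158.4850
→ geod (Bowring, a=6378206.400): φ=-42.11809000°, λ=106.24366600°, h=1515.8900 m

φ=-42.118090°, λ=106.243666°, h=1515.890 m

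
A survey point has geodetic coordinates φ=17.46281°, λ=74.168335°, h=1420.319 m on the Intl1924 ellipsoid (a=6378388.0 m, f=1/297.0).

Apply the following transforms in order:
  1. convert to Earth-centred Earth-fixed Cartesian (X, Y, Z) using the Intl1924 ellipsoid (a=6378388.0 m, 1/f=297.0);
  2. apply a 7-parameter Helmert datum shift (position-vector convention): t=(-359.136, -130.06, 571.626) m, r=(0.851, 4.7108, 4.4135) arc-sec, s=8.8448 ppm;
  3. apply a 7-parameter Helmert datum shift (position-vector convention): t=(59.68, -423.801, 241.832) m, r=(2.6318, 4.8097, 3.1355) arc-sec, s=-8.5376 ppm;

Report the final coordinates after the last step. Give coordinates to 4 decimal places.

X=1660349.6253 m, Y=5856175.0786 m, Z=1903039.9319 m

start: φ=17.462810°, λ=74.168335°, h=1420.319 m
→ ECEF (a=6378388.000, f=1/297.0): X=1660775.1011, Y=5856698.4904, Z=1902203.6505
→ Helmert 7p (PV): X=1660348.7800, Y=5856647.9200, Z=1902778.3346
→ Helmert 7p (PV): X=1660349.6253, Y=5856175.0786, Z=1903039.9319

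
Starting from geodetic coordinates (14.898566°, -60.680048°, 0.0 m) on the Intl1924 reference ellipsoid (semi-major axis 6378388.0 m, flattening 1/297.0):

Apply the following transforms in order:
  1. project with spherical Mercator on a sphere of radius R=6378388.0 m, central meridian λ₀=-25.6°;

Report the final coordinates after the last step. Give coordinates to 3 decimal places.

start: φ=14.898566°, λ=-60.680048°, h=0.000 m
→ merc (R=6378388.0, λ₀=-25.6°): E=-3905246.7582, N=1677579.0157

E=-3905246.758 m, N=1677579.016 m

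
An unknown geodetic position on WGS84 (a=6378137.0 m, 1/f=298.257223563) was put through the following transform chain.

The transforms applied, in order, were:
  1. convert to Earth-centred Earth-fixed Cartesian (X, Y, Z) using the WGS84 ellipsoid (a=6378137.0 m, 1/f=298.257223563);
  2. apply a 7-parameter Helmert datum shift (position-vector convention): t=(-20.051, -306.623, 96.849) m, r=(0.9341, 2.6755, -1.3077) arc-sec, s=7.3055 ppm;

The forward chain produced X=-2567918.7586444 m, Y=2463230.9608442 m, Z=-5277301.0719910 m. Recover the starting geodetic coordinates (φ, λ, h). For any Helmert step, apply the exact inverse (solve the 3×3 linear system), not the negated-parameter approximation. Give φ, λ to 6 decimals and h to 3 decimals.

start: X=-2567918.7586, Y=2463230.9608, Z=-5277301.0720 m
→ Helmert⁻¹: X=-2567827.1120, Y=2463479.4073, Z=-5277403.8312
→ geod (Bowring, a=6378137.000): φ=-56.18720800°, λ=136.18812600°, h=1605.3330 m

φ=-56.187208°, λ=136.188126°, h=1605.333 m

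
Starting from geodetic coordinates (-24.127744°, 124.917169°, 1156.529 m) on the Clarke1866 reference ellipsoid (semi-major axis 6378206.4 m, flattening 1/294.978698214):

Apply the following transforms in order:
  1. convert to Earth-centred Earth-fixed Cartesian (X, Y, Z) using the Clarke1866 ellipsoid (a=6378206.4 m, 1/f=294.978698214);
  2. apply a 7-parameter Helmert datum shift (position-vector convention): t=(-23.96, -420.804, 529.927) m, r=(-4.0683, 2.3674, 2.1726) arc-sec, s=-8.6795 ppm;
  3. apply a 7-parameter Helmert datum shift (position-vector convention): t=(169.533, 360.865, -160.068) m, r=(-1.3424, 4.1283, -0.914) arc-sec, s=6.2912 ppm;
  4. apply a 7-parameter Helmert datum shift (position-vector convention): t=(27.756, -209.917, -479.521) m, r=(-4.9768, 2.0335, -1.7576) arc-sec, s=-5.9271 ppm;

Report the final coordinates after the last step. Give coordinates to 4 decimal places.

start: φ=-24.127744°, λ=124.917169°, h=1156.529 m
→ ECEF (a=6378206.400, f=1/294.978698214): X=-3334371.7755, Y=4776658.8905, Z=-2591525.8632
→ Helmert 7p (PV): X=-3334446.8512, Y=4776110.3926, Z=-2591029.3856
→ Helmert 7p (PV): X=-3334328.9905, Y=4776499.2179, Z=-2591170.1002
→ Helmert 7p (PV): X=-3334266.3163, Y=4776226.8821, Z=-2591716.6388

X=-3334266.3163 m, Y=4776226.8821 m, Z=-2591716.6388 m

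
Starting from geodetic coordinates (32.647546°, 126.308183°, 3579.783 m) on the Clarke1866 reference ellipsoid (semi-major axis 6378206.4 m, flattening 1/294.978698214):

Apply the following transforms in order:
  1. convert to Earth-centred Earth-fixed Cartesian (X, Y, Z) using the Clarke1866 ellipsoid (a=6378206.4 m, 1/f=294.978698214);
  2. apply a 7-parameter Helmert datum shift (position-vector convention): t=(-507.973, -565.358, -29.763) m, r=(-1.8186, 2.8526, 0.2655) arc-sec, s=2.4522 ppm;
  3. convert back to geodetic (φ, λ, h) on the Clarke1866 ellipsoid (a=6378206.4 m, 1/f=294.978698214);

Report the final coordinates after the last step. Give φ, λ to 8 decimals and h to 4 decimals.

start: φ=32.647546°, λ=126.308183°, h=3579.783 m
→ ECEF (a=6378206.400, f=1/294.978698214): X=-3184935.6451, Y=4334466.8744, Z=3422861.3648
→ Helmert 7p (PV): X=-3185409.6699, Y=4333938.2246, Z=3422845.8262
→ geod (Bowring, a=6378206.400): φ=32.64813445°, λ=126.31558665°, h=3449.0736 m

φ=32.64813445°, λ=126.31558665°, h=3449.0736 m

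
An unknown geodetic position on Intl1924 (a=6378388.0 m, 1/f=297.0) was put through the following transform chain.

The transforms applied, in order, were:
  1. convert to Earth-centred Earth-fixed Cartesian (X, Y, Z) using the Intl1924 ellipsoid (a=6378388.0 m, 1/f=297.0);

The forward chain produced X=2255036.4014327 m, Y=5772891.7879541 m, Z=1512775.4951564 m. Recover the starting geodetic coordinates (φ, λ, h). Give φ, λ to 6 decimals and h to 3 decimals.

start: X=2255036.4014, Y=5772891.7880, Z=1512775.4952 m
→ geod (Bowring, a=6378388.000): φ=13.80618500°, λ=68.66313600°, h=2477.2470 m

φ=13.806185°, λ=68.663136°, h=2477.247 m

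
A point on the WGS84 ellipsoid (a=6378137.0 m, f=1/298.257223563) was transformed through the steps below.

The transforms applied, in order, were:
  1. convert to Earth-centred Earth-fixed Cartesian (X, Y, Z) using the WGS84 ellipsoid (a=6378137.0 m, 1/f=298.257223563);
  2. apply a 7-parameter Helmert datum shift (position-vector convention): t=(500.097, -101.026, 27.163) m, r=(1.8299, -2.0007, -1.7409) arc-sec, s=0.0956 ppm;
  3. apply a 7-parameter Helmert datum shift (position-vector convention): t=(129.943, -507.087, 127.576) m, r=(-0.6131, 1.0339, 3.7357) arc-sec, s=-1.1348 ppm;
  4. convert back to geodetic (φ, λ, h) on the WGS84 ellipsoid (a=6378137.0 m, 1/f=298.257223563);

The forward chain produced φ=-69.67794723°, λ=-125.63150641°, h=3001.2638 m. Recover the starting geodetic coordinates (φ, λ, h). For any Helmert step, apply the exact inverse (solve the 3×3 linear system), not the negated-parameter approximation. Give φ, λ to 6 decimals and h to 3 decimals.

φ=-69.679067°, λ=-125.654451°, h=3108.756 m

start: φ=-69.677947°, λ=-125.631506°, h=3001.264 m
→ ECEF (a=6378137.000, f=1/298.257223563): X=-1294876.4309, Y=-1806564.6358, Z=-5961471.4709
→ Helmert⁻¹: X=-1295010.6700, Y=-1806018.4239, Z=-5961617.6715
→ Helmert⁻¹: X=-1295553.2262, Y=-1805981.0490, Z=-5961615.6762
→ geod (Bowring, a=6378137.000): φ=-69.67906700°, λ=-125.65445100°, h=3108.7560 m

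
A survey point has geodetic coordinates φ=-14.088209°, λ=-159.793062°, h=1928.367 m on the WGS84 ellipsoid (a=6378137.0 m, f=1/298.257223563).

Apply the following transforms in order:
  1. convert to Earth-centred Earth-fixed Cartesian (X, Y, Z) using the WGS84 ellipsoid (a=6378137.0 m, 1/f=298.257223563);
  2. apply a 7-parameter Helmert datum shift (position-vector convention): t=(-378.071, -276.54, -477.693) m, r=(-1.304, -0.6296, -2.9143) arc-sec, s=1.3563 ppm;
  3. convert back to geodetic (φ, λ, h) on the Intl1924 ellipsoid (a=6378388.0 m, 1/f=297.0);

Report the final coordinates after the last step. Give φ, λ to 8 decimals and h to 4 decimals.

start: φ=-14.088209°, λ=-159.793062°, h=1928.367 m
→ ECEF (a=6378137.000, f=1/298.257223563): X=-5808444.0990, Y=-2137889.9121, Z=-1542918.9230
→ Helmert 7p (PV): X=-5808855.5446, Y=-2138097.0388, Z=-1543402.9226
→ geod (Bowring, a=6378388.000): φ=-14.09183253°, λ=-159.79257826°, h=2244.4895 m

φ=-14.09183253°, λ=-159.79257826°, h=2244.4895 m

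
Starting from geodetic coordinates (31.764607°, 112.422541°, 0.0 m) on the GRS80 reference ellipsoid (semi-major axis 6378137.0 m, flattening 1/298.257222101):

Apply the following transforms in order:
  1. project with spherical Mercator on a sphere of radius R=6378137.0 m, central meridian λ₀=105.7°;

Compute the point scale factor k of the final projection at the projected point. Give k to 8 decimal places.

start: φ=31.764607°, λ=112.422541°, h=0.000 m
→ into merc (λ₀=105.7°): φ=31.76460700°, λ−λ₀=6.72254100°
scale k = 1.17616887

1.17616887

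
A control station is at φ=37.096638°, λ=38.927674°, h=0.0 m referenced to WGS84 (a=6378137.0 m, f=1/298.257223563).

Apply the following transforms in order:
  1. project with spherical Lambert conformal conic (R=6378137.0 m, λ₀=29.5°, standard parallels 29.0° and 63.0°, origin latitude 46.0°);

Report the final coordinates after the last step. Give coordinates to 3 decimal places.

start: φ=37.096638°, λ=38.927674°, h=0.000 m
→ lcc (R=6378137.0, λ₀=29.5°): E=809423.5122, N=-903562.0218

E=809423.512 m, N=-903562.022 m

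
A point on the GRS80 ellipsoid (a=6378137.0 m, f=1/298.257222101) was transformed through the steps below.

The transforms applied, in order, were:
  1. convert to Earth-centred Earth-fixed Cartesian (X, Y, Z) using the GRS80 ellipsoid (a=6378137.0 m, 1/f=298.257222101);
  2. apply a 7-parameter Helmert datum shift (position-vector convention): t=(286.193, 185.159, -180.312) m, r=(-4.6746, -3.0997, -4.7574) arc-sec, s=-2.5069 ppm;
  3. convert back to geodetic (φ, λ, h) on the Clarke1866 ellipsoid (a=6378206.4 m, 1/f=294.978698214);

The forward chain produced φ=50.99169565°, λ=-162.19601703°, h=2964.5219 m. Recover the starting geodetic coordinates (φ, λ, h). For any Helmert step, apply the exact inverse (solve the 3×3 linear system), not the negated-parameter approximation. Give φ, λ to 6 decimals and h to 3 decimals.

φ=50.988747°, λ=-162.191593°, h=3253.845 m

start: φ=50.991696°, λ=-162.196017°, h=2964.522 m
→ ECEF (a=6378206.400, f=1/294.978698214): X=-3831996.1894, Y=-1230613.2303, Z=4935062.6288
→ Helmert⁻¹: X=-3832189.4308, Y=-1231001.7113, Z=4935285.0040
→ geod (Bowring, a=6378137.000): φ=50.98874700°, λ=-162.19159300°, h=3253.8450 m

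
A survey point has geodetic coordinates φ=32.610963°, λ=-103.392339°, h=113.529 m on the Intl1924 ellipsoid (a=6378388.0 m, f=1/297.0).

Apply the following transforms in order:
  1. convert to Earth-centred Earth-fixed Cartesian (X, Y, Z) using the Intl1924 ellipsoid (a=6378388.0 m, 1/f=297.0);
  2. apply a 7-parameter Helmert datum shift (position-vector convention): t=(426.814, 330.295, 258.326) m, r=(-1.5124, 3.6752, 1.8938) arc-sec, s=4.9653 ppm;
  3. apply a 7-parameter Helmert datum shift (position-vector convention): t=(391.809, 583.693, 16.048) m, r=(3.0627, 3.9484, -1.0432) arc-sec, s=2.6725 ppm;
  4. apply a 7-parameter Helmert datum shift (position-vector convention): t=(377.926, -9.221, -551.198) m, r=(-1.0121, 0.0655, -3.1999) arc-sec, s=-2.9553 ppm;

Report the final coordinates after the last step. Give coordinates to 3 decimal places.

X=-1244423.697 m, Y=-5231044.278 m, Z=3417579.406 m

start: φ=32.610963°, λ=-103.392339°, h=113.529 m
→ ECEF (a=6378388.000, f=1/297.0): X=-1245682.2517, Y=-5231929.7939, Z=3417807.4515
→ Helmert 7p (PV): X=-1245152.6878, Y=-5231611.8535, Z=3418143.3059
→ Helmert 7p (PV): X=-1244725.2342, Y=-5231086.5986, Z=3418114.6429
→ Helmert 7p (PV): X=-1244423.6968, Y=-5231044.2782, Z=3417579.4064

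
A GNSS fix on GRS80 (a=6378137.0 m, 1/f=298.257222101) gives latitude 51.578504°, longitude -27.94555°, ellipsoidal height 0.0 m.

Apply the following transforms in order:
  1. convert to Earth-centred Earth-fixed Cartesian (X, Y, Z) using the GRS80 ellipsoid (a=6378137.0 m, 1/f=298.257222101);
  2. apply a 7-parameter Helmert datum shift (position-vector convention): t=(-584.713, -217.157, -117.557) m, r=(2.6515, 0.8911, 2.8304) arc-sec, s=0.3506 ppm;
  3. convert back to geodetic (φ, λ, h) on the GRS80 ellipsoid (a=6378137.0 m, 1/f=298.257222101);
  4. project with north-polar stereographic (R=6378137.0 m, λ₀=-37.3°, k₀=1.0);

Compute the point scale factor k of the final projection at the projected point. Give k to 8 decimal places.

1.12140385

start: φ=51.578504°, λ=-27.945550°, h=0.000 m
→ ECEF (a=6378137.000, f=1/298.257222101): X=3508669.9300, Y=-1861317.9679, Z=4973794.9672
→ Helmert 7p (PV): X=3508133.4761, Y=-1861551.5682, Z=4973640.0690
→ geod (Bowring, a=6378137.000): φ=51.58020492°, λ=-27.95215408°, h=-347.8076 m
→ into stereo (λ₀=-37.3°): φ=51.58020492°, λ−λ₀=9.34784592°
scale k = 1.12140385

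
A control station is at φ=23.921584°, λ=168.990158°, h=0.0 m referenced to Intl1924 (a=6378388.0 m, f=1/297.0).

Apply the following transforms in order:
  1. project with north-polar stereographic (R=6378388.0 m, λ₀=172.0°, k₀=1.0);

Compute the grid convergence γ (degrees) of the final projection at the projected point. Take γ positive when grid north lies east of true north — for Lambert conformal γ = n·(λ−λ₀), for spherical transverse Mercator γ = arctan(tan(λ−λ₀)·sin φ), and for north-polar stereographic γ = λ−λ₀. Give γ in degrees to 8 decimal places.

-3.00984200

start: φ=23.921584°, λ=168.990158°, h=0.000 m
→ into stereo (λ₀=172.0°): φ=23.92158400°, λ−λ₀=-3.00984200°
convergence γ = -3.00984200°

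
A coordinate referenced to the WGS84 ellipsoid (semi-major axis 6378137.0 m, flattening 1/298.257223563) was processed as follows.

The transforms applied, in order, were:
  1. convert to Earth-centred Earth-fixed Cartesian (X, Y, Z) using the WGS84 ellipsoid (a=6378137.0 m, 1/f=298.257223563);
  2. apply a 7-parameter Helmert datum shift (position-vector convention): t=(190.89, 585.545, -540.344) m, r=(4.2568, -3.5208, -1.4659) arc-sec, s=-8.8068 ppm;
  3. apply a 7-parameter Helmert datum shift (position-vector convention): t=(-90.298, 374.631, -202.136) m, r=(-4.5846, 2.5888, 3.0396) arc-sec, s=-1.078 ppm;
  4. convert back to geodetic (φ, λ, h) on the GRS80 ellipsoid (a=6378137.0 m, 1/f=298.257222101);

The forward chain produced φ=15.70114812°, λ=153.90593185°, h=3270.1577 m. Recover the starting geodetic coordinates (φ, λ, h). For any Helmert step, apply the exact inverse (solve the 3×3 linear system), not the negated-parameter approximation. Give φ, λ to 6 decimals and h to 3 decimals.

start: φ=15.701148°, λ=153.905932°, h=3270.158 m
→ ECEF (a=6378137.000, f=1/298.257222101): X=-5518478.8821, Y=2702766.4977, Z=1715800.3242
→ Helmert⁻¹: X=-5518376.2459, Y=2702437.9598, Z=1715995.1161
→ Helmert⁻¹: X=-5518605.6381, Y=2701872.4158, Z=1716589.0163
→ geod (Bowring, a=6378137.000): φ=15.70868900°, λ=153.91393900°, h=3214.7100 m

φ=15.708689°, λ=153.913939°, h=3214.710 m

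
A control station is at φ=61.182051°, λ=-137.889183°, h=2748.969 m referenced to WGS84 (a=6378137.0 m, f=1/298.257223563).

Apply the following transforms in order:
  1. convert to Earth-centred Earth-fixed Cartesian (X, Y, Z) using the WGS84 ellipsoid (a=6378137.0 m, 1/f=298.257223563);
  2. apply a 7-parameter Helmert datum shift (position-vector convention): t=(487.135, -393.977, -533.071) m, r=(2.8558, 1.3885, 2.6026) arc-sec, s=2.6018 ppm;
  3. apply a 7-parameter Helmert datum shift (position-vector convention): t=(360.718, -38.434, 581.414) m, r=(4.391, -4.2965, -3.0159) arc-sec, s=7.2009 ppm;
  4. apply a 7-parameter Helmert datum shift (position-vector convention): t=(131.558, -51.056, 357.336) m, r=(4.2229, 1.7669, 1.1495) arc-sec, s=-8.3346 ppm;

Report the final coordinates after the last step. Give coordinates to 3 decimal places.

X=-2286685.721 m, Y=-2068628.758 m, Z=5567843.993 m

start: φ=61.182051°, λ=-137.889183°, h=2748.969 m
→ ECEF (a=6378137.000, f=1/298.257223563): X=-2287638.3572, Y=-2067824.5067, Z=5567557.8038
→ Helmert 7p (PV): X=-2287093.6039, Y=-2068329.8135, Z=5567025.9883
→ Helmert 7p (PV): X=-2286895.5594, Y=-2068468.2130, Z=5567555.8181
→ Helmert 7p (PV): X=-2286685.7215, Y=-2068628.7585, Z=5567843.9927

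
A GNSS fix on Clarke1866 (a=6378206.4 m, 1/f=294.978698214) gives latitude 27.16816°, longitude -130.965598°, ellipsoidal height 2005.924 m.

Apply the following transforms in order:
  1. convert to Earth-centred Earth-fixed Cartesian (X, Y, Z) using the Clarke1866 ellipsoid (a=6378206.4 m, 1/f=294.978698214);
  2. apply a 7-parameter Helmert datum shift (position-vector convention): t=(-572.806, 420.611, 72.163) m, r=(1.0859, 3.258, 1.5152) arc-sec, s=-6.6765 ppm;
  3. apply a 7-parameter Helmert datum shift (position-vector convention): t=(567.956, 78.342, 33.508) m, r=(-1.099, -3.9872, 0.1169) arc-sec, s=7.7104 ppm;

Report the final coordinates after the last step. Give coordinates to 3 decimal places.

start: φ=27.168160°, λ=-130.965598°, h=2005.924 m
→ ECEF (a=6378206.400, f=1/294.978698214): X=-3724032.9530, Y=-4289208.4861, Z=2895558.5956
→ Helmert 7p (PV): X=-3724503.6519, Y=-4288801.8382, Z=2895647.6672
→ Helmert 7p (PV): X=-3724017.9574, Y=-4288743.2470, Z=2895654.3561

X=-3724017.957 m, Y=-4288743.247 m, Z=2895654.356 m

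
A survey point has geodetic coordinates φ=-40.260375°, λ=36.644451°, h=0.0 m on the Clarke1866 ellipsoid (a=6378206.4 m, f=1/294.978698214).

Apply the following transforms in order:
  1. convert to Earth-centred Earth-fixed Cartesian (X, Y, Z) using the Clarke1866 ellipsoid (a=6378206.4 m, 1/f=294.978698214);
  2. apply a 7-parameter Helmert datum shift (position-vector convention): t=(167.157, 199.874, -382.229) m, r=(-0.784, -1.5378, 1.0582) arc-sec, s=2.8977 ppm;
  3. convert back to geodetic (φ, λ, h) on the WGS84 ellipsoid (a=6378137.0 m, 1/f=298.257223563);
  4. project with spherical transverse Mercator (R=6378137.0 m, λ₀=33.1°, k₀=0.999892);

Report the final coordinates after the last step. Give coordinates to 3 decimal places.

start: φ=-40.260375°, λ=36.644451°, h=0.000 m
→ ECEF (a=6378206.400, f=1/294.978698214): X=3910839.0478, Y=2909155.6671, Z=-4099892.3896
→ Helmert 7p (PV): X=3911033.1790, Y=2909368.4513, Z=-4100268.3992
→ geod (Bowring, a=6378137.000): φ=-40.25920132°, λ=36.64509586°, h=429.0117 m
→ tm (R=6378137.0, λ₀=33.1°): E=301158.8184, N=-4487174.9429

E=301158.818 m, N=-4487174.943 m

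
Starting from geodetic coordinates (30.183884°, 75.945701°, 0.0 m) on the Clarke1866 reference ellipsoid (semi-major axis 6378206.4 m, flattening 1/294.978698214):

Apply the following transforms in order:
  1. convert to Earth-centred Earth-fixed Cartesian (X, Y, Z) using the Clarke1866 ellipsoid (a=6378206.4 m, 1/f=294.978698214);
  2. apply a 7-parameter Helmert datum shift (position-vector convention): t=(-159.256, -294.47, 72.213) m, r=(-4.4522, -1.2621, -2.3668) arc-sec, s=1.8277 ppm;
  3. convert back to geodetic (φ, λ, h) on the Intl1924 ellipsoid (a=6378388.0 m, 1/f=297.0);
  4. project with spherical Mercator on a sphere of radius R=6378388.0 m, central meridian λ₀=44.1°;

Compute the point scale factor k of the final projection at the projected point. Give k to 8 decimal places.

1.15684734

start: φ=30.183884°, λ=75.945701°, h=0.000 m
→ ECEF (a=6378206.400, f=1/294.978698214): X=1340034.4438, Y=5352968.0013, Z=3187836.9202
→ Helmert 7p (PV): X=1339919.5542, Y=5352736.7477, Z=3187807.6157
→ geod (Bowring, a=6378388.000): φ=30.18365232°, λ=75.94627514°, h=-451.3168 m
→ into merc (λ₀=44.1°): φ=30.18365232°, λ−λ₀=31.84627514°
scale k = 1.15684734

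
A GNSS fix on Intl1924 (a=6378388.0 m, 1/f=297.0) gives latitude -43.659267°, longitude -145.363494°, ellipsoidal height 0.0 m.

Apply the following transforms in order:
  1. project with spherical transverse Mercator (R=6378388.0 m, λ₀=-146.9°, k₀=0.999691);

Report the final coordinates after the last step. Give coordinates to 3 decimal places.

start: φ=-43.659267°, λ=-145.363494°, h=0.000 m
→ tm (R=6378388.0, λ₀=-146.9°): E=123709.8200, N=-4859962.0956

E=123709.820 m, N=-4859962.096 m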